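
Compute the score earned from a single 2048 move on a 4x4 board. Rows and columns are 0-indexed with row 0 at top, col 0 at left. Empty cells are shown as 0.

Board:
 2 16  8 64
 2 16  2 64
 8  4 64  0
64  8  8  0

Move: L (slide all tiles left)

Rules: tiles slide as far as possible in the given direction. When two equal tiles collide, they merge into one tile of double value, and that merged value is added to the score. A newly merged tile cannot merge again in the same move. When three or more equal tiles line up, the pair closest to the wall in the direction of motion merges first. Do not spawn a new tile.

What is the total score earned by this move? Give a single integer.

Slide left:
row 0: [2, 16, 8, 64] -> [2, 16, 8, 64]  score +0 (running 0)
row 1: [2, 16, 2, 64] -> [2, 16, 2, 64]  score +0 (running 0)
row 2: [8, 4, 64, 0] -> [8, 4, 64, 0]  score +0 (running 0)
row 3: [64, 8, 8, 0] -> [64, 16, 0, 0]  score +16 (running 16)
Board after move:
 2 16  8 64
 2 16  2 64
 8  4 64  0
64 16  0  0

Answer: 16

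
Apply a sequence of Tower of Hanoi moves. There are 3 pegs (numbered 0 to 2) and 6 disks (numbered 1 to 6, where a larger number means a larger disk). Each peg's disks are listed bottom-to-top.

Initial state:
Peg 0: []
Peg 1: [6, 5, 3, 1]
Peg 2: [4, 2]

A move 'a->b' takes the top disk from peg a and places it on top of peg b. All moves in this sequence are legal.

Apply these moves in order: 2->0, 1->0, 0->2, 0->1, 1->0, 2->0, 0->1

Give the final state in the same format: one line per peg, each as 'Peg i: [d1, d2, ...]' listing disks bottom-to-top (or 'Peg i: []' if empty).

Answer: Peg 0: [2]
Peg 1: [6, 5, 3, 1]
Peg 2: [4]

Derivation:
After move 1 (2->0):
Peg 0: [2]
Peg 1: [6, 5, 3, 1]
Peg 2: [4]

After move 2 (1->0):
Peg 0: [2, 1]
Peg 1: [6, 5, 3]
Peg 2: [4]

After move 3 (0->2):
Peg 0: [2]
Peg 1: [6, 5, 3]
Peg 2: [4, 1]

After move 4 (0->1):
Peg 0: []
Peg 1: [6, 5, 3, 2]
Peg 2: [4, 1]

After move 5 (1->0):
Peg 0: [2]
Peg 1: [6, 5, 3]
Peg 2: [4, 1]

After move 6 (2->0):
Peg 0: [2, 1]
Peg 1: [6, 5, 3]
Peg 2: [4]

After move 7 (0->1):
Peg 0: [2]
Peg 1: [6, 5, 3, 1]
Peg 2: [4]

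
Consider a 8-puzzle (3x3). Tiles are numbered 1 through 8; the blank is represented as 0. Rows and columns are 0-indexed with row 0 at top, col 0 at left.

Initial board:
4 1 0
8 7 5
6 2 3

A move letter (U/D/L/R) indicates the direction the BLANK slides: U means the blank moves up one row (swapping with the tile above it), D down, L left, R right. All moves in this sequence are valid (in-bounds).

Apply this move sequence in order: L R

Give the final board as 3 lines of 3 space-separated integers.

After move 1 (L):
4 0 1
8 7 5
6 2 3

After move 2 (R):
4 1 0
8 7 5
6 2 3

Answer: 4 1 0
8 7 5
6 2 3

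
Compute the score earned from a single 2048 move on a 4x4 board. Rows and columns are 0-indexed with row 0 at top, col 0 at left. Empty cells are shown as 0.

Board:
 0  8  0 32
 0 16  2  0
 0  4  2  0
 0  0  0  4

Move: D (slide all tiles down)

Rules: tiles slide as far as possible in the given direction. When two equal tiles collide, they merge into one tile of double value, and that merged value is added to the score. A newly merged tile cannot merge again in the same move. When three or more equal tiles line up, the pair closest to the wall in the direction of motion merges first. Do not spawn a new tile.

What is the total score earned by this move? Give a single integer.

Answer: 4

Derivation:
Slide down:
col 0: [0, 0, 0, 0] -> [0, 0, 0, 0]  score +0 (running 0)
col 1: [8, 16, 4, 0] -> [0, 8, 16, 4]  score +0 (running 0)
col 2: [0, 2, 2, 0] -> [0, 0, 0, 4]  score +4 (running 4)
col 3: [32, 0, 0, 4] -> [0, 0, 32, 4]  score +0 (running 4)
Board after move:
 0  0  0  0
 0  8  0  0
 0 16  0 32
 0  4  4  4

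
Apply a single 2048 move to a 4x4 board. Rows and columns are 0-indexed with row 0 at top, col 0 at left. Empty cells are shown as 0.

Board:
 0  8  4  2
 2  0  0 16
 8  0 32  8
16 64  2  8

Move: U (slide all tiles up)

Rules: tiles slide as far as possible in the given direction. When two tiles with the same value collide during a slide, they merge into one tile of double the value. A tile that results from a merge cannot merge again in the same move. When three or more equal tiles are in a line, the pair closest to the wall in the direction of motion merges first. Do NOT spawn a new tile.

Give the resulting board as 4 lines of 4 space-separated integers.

Slide up:
col 0: [0, 2, 8, 16] -> [2, 8, 16, 0]
col 1: [8, 0, 0, 64] -> [8, 64, 0, 0]
col 2: [4, 0, 32, 2] -> [4, 32, 2, 0]
col 3: [2, 16, 8, 8] -> [2, 16, 16, 0]

Answer:  2  8  4  2
 8 64 32 16
16  0  2 16
 0  0  0  0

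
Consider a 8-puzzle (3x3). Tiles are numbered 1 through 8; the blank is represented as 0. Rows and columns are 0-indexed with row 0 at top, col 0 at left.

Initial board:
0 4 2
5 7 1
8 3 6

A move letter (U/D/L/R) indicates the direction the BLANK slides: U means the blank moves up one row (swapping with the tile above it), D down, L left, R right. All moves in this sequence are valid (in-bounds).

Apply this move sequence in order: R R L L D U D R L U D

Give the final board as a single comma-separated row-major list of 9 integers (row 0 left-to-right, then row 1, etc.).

Answer: 5, 4, 2, 0, 7, 1, 8, 3, 6

Derivation:
After move 1 (R):
4 0 2
5 7 1
8 3 6

After move 2 (R):
4 2 0
5 7 1
8 3 6

After move 3 (L):
4 0 2
5 7 1
8 3 6

After move 4 (L):
0 4 2
5 7 1
8 3 6

After move 5 (D):
5 4 2
0 7 1
8 3 6

After move 6 (U):
0 4 2
5 7 1
8 3 6

After move 7 (D):
5 4 2
0 7 1
8 3 6

After move 8 (R):
5 4 2
7 0 1
8 3 6

After move 9 (L):
5 4 2
0 7 1
8 3 6

After move 10 (U):
0 4 2
5 7 1
8 3 6

After move 11 (D):
5 4 2
0 7 1
8 3 6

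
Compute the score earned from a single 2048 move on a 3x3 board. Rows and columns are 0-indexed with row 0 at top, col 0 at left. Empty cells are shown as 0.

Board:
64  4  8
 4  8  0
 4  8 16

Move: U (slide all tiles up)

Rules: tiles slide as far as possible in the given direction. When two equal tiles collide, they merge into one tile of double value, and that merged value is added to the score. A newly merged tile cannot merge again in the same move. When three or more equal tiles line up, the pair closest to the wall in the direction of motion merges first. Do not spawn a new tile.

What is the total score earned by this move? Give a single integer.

Answer: 24

Derivation:
Slide up:
col 0: [64, 4, 4] -> [64, 8, 0]  score +8 (running 8)
col 1: [4, 8, 8] -> [4, 16, 0]  score +16 (running 24)
col 2: [8, 0, 16] -> [8, 16, 0]  score +0 (running 24)
Board after move:
64  4  8
 8 16 16
 0  0  0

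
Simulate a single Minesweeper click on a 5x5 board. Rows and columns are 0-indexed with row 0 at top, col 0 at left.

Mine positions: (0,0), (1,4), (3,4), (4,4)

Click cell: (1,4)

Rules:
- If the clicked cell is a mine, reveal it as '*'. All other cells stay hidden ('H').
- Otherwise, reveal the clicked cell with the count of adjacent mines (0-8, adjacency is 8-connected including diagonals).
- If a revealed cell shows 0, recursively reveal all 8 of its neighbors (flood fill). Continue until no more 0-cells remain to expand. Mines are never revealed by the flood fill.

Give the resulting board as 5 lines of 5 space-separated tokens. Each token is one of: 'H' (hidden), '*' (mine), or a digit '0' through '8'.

H H H H H
H H H H *
H H H H H
H H H H H
H H H H H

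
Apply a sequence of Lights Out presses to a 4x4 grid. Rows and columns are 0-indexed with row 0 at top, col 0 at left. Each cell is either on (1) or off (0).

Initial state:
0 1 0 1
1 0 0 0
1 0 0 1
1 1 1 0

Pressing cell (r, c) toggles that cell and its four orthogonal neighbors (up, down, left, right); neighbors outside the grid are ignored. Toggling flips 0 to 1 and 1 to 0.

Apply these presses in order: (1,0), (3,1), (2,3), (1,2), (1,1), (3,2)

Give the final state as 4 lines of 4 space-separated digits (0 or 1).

Answer: 1 0 1 1
1 1 0 0
0 0 1 0
0 1 1 0

Derivation:
After press 1 at (1,0):
1 1 0 1
0 1 0 0
0 0 0 1
1 1 1 0

After press 2 at (3,1):
1 1 0 1
0 1 0 0
0 1 0 1
0 0 0 0

After press 3 at (2,3):
1 1 0 1
0 1 0 1
0 1 1 0
0 0 0 1

After press 4 at (1,2):
1 1 1 1
0 0 1 0
0 1 0 0
0 0 0 1

After press 5 at (1,1):
1 0 1 1
1 1 0 0
0 0 0 0
0 0 0 1

After press 6 at (3,2):
1 0 1 1
1 1 0 0
0 0 1 0
0 1 1 0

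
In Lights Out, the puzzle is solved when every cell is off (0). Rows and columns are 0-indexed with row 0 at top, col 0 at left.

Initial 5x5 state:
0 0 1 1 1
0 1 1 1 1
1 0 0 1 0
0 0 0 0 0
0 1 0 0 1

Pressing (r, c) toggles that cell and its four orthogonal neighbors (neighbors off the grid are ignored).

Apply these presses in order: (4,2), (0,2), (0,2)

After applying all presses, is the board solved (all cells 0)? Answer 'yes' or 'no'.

Answer: no

Derivation:
After press 1 at (4,2):
0 0 1 1 1
0 1 1 1 1
1 0 0 1 0
0 0 1 0 0
0 0 1 1 1

After press 2 at (0,2):
0 1 0 0 1
0 1 0 1 1
1 0 0 1 0
0 0 1 0 0
0 0 1 1 1

After press 3 at (0,2):
0 0 1 1 1
0 1 1 1 1
1 0 0 1 0
0 0 1 0 0
0 0 1 1 1

Lights still on: 13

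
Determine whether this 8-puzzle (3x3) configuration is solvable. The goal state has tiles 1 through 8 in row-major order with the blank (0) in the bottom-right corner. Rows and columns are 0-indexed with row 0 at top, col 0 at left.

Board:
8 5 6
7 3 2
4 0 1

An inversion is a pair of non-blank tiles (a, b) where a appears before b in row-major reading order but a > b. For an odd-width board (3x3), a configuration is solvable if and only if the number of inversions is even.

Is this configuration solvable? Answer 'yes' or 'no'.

Inversions (pairs i<j in row-major order where tile[i] > tile[j] > 0): 23
23 is odd, so the puzzle is not solvable.

Answer: no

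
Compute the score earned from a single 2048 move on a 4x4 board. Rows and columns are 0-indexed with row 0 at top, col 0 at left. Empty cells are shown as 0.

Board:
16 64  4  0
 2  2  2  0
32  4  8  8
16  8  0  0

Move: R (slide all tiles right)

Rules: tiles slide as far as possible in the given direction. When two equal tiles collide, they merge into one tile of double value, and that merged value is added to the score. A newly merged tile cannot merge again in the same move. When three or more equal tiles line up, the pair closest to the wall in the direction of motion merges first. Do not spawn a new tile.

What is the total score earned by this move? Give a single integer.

Slide right:
row 0: [16, 64, 4, 0] -> [0, 16, 64, 4]  score +0 (running 0)
row 1: [2, 2, 2, 0] -> [0, 0, 2, 4]  score +4 (running 4)
row 2: [32, 4, 8, 8] -> [0, 32, 4, 16]  score +16 (running 20)
row 3: [16, 8, 0, 0] -> [0, 0, 16, 8]  score +0 (running 20)
Board after move:
 0 16 64  4
 0  0  2  4
 0 32  4 16
 0  0 16  8

Answer: 20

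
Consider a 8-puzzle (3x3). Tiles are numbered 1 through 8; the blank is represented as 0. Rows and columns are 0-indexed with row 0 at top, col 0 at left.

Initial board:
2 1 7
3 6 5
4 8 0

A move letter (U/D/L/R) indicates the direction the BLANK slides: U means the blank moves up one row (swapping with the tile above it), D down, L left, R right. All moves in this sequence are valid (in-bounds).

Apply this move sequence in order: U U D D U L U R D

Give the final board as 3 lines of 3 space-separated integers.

After move 1 (U):
2 1 7
3 6 0
4 8 5

After move 2 (U):
2 1 0
3 6 7
4 8 5

After move 3 (D):
2 1 7
3 6 0
4 8 5

After move 4 (D):
2 1 7
3 6 5
4 8 0

After move 5 (U):
2 1 7
3 6 0
4 8 5

After move 6 (L):
2 1 7
3 0 6
4 8 5

After move 7 (U):
2 0 7
3 1 6
4 8 5

After move 8 (R):
2 7 0
3 1 6
4 8 5

After move 9 (D):
2 7 6
3 1 0
4 8 5

Answer: 2 7 6
3 1 0
4 8 5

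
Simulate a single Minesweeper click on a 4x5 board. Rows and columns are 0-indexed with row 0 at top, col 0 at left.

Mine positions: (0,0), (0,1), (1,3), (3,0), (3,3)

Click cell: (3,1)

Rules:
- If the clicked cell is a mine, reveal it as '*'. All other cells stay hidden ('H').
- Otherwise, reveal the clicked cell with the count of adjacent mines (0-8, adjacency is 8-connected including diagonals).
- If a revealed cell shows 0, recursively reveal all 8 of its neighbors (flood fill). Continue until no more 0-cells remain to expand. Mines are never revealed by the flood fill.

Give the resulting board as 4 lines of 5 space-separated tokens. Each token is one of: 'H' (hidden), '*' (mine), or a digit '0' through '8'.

H H H H H
H H H H H
H H H H H
H 1 H H H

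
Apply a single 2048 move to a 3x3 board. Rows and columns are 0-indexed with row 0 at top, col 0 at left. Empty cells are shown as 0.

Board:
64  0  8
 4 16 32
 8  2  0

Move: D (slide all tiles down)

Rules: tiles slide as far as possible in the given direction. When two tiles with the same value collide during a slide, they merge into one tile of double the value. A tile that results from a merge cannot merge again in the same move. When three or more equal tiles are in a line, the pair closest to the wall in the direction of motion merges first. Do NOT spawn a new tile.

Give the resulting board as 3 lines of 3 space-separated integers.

Answer: 64  0  0
 4 16  8
 8  2 32

Derivation:
Slide down:
col 0: [64, 4, 8] -> [64, 4, 8]
col 1: [0, 16, 2] -> [0, 16, 2]
col 2: [8, 32, 0] -> [0, 8, 32]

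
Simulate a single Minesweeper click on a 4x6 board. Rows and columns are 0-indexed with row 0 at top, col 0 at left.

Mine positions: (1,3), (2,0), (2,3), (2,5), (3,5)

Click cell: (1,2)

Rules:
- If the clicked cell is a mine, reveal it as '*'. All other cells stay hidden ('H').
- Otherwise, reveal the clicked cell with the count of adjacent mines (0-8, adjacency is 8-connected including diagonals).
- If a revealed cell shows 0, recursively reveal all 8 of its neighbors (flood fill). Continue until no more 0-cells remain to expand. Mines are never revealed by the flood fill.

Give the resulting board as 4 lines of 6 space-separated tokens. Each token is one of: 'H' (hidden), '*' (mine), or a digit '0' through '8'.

H H H H H H
H H 2 H H H
H H H H H H
H H H H H H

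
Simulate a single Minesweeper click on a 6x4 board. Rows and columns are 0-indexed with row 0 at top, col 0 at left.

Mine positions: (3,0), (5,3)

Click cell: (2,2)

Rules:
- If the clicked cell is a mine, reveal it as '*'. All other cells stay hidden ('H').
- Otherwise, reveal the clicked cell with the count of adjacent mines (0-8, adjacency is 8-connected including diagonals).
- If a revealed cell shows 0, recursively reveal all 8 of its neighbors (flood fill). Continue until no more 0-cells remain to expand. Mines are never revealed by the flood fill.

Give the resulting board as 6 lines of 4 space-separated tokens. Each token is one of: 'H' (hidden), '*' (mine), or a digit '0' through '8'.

0 0 0 0
0 0 0 0
1 1 0 0
H 1 0 0
H 1 1 1
H H H H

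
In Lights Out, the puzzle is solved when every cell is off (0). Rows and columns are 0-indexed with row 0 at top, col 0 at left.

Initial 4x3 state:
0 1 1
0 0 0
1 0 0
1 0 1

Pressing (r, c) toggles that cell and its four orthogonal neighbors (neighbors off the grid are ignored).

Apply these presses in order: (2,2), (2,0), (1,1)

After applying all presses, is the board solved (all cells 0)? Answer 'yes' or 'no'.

Answer: no

Derivation:
After press 1 at (2,2):
0 1 1
0 0 1
1 1 1
1 0 0

After press 2 at (2,0):
0 1 1
1 0 1
0 0 1
0 0 0

After press 3 at (1,1):
0 0 1
0 1 0
0 1 1
0 0 0

Lights still on: 4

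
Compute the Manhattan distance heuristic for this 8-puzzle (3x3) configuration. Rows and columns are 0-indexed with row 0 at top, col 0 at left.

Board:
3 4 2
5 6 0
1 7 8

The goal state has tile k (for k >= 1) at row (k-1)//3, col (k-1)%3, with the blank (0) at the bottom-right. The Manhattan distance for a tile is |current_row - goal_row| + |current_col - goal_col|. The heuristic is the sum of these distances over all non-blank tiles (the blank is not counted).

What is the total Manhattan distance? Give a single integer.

Answer: 11

Derivation:
Tile 3: (0,0)->(0,2) = 2
Tile 4: (0,1)->(1,0) = 2
Tile 2: (0,2)->(0,1) = 1
Tile 5: (1,0)->(1,1) = 1
Tile 6: (1,1)->(1,2) = 1
Tile 1: (2,0)->(0,0) = 2
Tile 7: (2,1)->(2,0) = 1
Tile 8: (2,2)->(2,1) = 1
Sum: 2 + 2 + 1 + 1 + 1 + 2 + 1 + 1 = 11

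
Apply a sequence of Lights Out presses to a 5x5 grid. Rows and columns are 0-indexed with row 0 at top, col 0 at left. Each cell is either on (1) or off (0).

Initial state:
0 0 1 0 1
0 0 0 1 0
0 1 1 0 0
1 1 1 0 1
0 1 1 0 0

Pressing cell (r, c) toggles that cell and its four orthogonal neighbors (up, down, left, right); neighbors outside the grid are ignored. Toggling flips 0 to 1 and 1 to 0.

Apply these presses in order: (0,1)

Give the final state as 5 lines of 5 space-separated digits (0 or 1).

Answer: 1 1 0 0 1
0 1 0 1 0
0 1 1 0 0
1 1 1 0 1
0 1 1 0 0

Derivation:
After press 1 at (0,1):
1 1 0 0 1
0 1 0 1 0
0 1 1 0 0
1 1 1 0 1
0 1 1 0 0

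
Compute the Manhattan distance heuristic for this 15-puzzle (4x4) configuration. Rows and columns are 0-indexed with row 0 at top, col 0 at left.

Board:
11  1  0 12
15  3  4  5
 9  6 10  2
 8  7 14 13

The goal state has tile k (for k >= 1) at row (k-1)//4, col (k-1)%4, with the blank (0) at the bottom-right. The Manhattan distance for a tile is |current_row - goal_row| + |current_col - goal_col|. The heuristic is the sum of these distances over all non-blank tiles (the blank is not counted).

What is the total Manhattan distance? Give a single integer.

Answer: 36

Derivation:
Tile 11: (0,0)->(2,2) = 4
Tile 1: (0,1)->(0,0) = 1
Tile 12: (0,3)->(2,3) = 2
Tile 15: (1,0)->(3,2) = 4
Tile 3: (1,1)->(0,2) = 2
Tile 4: (1,2)->(0,3) = 2
Tile 5: (1,3)->(1,0) = 3
Tile 9: (2,0)->(2,0) = 0
Tile 6: (2,1)->(1,1) = 1
Tile 10: (2,2)->(2,1) = 1
Tile 2: (2,3)->(0,1) = 4
Tile 8: (3,0)->(1,3) = 5
Tile 7: (3,1)->(1,2) = 3
Tile 14: (3,2)->(3,1) = 1
Tile 13: (3,3)->(3,0) = 3
Sum: 4 + 1 + 2 + 4 + 2 + 2 + 3 + 0 + 1 + 1 + 4 + 5 + 3 + 1 + 3 = 36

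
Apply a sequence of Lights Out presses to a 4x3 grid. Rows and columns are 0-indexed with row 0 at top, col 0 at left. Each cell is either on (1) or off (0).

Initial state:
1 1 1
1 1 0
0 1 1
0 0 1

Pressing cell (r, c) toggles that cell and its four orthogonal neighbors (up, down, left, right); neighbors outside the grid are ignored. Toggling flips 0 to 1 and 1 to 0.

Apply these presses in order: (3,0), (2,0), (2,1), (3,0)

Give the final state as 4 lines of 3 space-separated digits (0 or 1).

After press 1 at (3,0):
1 1 1
1 1 0
1 1 1
1 1 1

After press 2 at (2,0):
1 1 1
0 1 0
0 0 1
0 1 1

After press 3 at (2,1):
1 1 1
0 0 0
1 1 0
0 0 1

After press 4 at (3,0):
1 1 1
0 0 0
0 1 0
1 1 1

Answer: 1 1 1
0 0 0
0 1 0
1 1 1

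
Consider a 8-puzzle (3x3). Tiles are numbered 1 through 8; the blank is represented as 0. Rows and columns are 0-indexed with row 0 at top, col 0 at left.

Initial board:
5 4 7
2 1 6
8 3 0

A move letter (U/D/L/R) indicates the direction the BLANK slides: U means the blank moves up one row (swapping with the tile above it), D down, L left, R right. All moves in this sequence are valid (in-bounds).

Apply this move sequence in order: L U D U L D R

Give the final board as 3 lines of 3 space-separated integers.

After move 1 (L):
5 4 7
2 1 6
8 0 3

After move 2 (U):
5 4 7
2 0 6
8 1 3

After move 3 (D):
5 4 7
2 1 6
8 0 3

After move 4 (U):
5 4 7
2 0 6
8 1 3

After move 5 (L):
5 4 7
0 2 6
8 1 3

After move 6 (D):
5 4 7
8 2 6
0 1 3

After move 7 (R):
5 4 7
8 2 6
1 0 3

Answer: 5 4 7
8 2 6
1 0 3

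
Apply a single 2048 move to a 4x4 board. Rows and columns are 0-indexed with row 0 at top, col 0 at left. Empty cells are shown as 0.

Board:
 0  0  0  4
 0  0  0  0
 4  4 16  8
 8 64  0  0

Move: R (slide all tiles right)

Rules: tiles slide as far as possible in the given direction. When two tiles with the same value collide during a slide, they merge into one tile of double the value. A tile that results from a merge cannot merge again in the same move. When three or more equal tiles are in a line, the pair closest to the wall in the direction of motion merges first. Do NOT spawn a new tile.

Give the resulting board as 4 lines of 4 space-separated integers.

Slide right:
row 0: [0, 0, 0, 4] -> [0, 0, 0, 4]
row 1: [0, 0, 0, 0] -> [0, 0, 0, 0]
row 2: [4, 4, 16, 8] -> [0, 8, 16, 8]
row 3: [8, 64, 0, 0] -> [0, 0, 8, 64]

Answer:  0  0  0  4
 0  0  0  0
 0  8 16  8
 0  0  8 64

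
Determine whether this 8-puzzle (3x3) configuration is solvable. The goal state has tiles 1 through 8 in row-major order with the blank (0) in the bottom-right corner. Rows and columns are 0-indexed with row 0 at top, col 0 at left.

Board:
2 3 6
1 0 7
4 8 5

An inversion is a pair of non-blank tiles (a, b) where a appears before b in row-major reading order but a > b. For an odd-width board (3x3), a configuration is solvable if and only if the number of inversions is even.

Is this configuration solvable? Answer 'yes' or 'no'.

Inversions (pairs i<j in row-major order where tile[i] > tile[j] > 0): 8
8 is even, so the puzzle is solvable.

Answer: yes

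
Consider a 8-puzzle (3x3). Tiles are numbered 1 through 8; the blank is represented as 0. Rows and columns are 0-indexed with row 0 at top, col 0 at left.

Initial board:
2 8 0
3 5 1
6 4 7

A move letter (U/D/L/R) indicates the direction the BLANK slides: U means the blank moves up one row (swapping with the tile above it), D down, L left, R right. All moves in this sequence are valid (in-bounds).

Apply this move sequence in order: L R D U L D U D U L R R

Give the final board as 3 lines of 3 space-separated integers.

After move 1 (L):
2 0 8
3 5 1
6 4 7

After move 2 (R):
2 8 0
3 5 1
6 4 7

After move 3 (D):
2 8 1
3 5 0
6 4 7

After move 4 (U):
2 8 0
3 5 1
6 4 7

After move 5 (L):
2 0 8
3 5 1
6 4 7

After move 6 (D):
2 5 8
3 0 1
6 4 7

After move 7 (U):
2 0 8
3 5 1
6 4 7

After move 8 (D):
2 5 8
3 0 1
6 4 7

After move 9 (U):
2 0 8
3 5 1
6 4 7

After move 10 (L):
0 2 8
3 5 1
6 4 7

After move 11 (R):
2 0 8
3 5 1
6 4 7

After move 12 (R):
2 8 0
3 5 1
6 4 7

Answer: 2 8 0
3 5 1
6 4 7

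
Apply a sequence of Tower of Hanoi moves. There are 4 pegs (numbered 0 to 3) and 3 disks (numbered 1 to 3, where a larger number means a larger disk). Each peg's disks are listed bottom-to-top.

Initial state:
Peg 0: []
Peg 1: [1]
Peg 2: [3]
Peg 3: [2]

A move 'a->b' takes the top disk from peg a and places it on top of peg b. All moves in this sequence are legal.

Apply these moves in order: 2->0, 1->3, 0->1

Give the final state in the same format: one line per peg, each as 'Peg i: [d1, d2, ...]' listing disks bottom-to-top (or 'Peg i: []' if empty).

After move 1 (2->0):
Peg 0: [3]
Peg 1: [1]
Peg 2: []
Peg 3: [2]

After move 2 (1->3):
Peg 0: [3]
Peg 1: []
Peg 2: []
Peg 3: [2, 1]

After move 3 (0->1):
Peg 0: []
Peg 1: [3]
Peg 2: []
Peg 3: [2, 1]

Answer: Peg 0: []
Peg 1: [3]
Peg 2: []
Peg 3: [2, 1]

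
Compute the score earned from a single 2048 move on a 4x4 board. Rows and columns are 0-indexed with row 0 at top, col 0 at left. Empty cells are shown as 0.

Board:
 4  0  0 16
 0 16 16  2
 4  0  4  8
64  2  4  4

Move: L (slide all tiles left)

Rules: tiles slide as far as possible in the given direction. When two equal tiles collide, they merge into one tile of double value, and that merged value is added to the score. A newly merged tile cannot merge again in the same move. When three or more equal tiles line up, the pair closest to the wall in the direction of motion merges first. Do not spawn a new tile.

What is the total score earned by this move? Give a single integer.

Answer: 48

Derivation:
Slide left:
row 0: [4, 0, 0, 16] -> [4, 16, 0, 0]  score +0 (running 0)
row 1: [0, 16, 16, 2] -> [32, 2, 0, 0]  score +32 (running 32)
row 2: [4, 0, 4, 8] -> [8, 8, 0, 0]  score +8 (running 40)
row 3: [64, 2, 4, 4] -> [64, 2, 8, 0]  score +8 (running 48)
Board after move:
 4 16  0  0
32  2  0  0
 8  8  0  0
64  2  8  0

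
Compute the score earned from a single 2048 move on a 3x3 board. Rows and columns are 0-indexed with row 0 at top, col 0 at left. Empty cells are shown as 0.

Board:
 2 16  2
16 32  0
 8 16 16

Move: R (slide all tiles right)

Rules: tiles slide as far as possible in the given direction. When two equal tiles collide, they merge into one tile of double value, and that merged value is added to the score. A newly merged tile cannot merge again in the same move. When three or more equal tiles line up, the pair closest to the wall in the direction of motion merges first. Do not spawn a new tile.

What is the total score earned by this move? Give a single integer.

Answer: 32

Derivation:
Slide right:
row 0: [2, 16, 2] -> [2, 16, 2]  score +0 (running 0)
row 1: [16, 32, 0] -> [0, 16, 32]  score +0 (running 0)
row 2: [8, 16, 16] -> [0, 8, 32]  score +32 (running 32)
Board after move:
 2 16  2
 0 16 32
 0  8 32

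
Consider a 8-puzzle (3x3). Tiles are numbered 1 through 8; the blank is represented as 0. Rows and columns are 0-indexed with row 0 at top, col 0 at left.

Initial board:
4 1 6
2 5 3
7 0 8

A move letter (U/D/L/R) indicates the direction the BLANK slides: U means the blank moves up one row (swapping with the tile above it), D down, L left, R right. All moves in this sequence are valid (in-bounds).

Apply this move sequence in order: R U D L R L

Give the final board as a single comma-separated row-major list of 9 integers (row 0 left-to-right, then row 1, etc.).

Answer: 4, 1, 6, 2, 5, 3, 7, 0, 8

Derivation:
After move 1 (R):
4 1 6
2 5 3
7 8 0

After move 2 (U):
4 1 6
2 5 0
7 8 3

After move 3 (D):
4 1 6
2 5 3
7 8 0

After move 4 (L):
4 1 6
2 5 3
7 0 8

After move 5 (R):
4 1 6
2 5 3
7 8 0

After move 6 (L):
4 1 6
2 5 3
7 0 8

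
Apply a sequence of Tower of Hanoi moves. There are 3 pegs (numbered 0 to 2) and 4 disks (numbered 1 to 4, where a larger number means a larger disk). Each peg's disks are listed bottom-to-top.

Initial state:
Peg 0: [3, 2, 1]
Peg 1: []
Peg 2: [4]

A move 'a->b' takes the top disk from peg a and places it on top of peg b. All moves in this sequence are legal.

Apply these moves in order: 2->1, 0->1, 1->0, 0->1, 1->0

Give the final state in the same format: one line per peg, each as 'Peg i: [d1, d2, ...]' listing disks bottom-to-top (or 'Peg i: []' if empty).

Answer: Peg 0: [3, 2, 1]
Peg 1: [4]
Peg 2: []

Derivation:
After move 1 (2->1):
Peg 0: [3, 2, 1]
Peg 1: [4]
Peg 2: []

After move 2 (0->1):
Peg 0: [3, 2]
Peg 1: [4, 1]
Peg 2: []

After move 3 (1->0):
Peg 0: [3, 2, 1]
Peg 1: [4]
Peg 2: []

After move 4 (0->1):
Peg 0: [3, 2]
Peg 1: [4, 1]
Peg 2: []

After move 5 (1->0):
Peg 0: [3, 2, 1]
Peg 1: [4]
Peg 2: []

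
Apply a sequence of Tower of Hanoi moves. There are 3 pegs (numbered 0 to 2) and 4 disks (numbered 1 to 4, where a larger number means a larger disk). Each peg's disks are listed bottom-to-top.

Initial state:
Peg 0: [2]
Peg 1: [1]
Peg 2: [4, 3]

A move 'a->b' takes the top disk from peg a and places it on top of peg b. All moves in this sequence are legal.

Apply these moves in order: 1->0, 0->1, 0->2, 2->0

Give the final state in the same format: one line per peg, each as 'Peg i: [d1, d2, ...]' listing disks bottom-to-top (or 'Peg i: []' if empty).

After move 1 (1->0):
Peg 0: [2, 1]
Peg 1: []
Peg 2: [4, 3]

After move 2 (0->1):
Peg 0: [2]
Peg 1: [1]
Peg 2: [4, 3]

After move 3 (0->2):
Peg 0: []
Peg 1: [1]
Peg 2: [4, 3, 2]

After move 4 (2->0):
Peg 0: [2]
Peg 1: [1]
Peg 2: [4, 3]

Answer: Peg 0: [2]
Peg 1: [1]
Peg 2: [4, 3]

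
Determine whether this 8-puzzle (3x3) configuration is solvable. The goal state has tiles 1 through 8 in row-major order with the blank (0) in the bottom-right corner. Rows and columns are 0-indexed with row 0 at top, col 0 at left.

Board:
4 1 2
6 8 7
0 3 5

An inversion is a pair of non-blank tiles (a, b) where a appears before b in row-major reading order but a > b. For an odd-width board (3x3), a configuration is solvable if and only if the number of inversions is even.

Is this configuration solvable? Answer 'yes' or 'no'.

Answer: yes

Derivation:
Inversions (pairs i<j in row-major order where tile[i] > tile[j] > 0): 10
10 is even, so the puzzle is solvable.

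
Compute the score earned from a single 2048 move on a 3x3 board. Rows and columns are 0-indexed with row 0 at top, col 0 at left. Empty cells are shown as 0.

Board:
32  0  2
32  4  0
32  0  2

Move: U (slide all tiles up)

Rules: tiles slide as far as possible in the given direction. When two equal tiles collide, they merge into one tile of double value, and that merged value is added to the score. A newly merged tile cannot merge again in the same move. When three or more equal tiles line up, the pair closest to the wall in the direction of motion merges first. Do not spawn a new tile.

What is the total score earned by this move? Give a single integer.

Slide up:
col 0: [32, 32, 32] -> [64, 32, 0]  score +64 (running 64)
col 1: [0, 4, 0] -> [4, 0, 0]  score +0 (running 64)
col 2: [2, 0, 2] -> [4, 0, 0]  score +4 (running 68)
Board after move:
64  4  4
32  0  0
 0  0  0

Answer: 68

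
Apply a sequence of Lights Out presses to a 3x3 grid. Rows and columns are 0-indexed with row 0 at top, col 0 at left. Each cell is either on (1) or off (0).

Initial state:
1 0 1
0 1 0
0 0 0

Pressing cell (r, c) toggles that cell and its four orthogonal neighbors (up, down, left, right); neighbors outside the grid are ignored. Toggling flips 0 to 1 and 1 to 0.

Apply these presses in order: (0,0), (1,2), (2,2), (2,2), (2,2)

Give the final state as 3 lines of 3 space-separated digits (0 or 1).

Answer: 0 1 0
1 0 0
0 1 0

Derivation:
After press 1 at (0,0):
0 1 1
1 1 0
0 0 0

After press 2 at (1,2):
0 1 0
1 0 1
0 0 1

After press 3 at (2,2):
0 1 0
1 0 0
0 1 0

After press 4 at (2,2):
0 1 0
1 0 1
0 0 1

After press 5 at (2,2):
0 1 0
1 0 0
0 1 0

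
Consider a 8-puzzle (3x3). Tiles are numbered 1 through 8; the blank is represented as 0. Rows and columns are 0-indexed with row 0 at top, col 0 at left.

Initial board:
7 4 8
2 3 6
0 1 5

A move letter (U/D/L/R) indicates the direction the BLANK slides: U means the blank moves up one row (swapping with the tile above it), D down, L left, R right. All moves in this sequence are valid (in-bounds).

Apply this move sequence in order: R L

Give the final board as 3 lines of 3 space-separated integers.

Answer: 7 4 8
2 3 6
0 1 5

Derivation:
After move 1 (R):
7 4 8
2 3 6
1 0 5

After move 2 (L):
7 4 8
2 3 6
0 1 5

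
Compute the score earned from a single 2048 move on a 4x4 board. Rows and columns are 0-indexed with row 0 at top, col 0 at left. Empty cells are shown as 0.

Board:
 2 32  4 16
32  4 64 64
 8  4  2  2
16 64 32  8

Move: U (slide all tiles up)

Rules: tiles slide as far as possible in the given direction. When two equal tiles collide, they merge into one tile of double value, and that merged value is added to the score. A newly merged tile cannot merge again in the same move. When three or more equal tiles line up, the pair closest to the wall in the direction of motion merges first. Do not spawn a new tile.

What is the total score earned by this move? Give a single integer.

Slide up:
col 0: [2, 32, 8, 16] -> [2, 32, 8, 16]  score +0 (running 0)
col 1: [32, 4, 4, 64] -> [32, 8, 64, 0]  score +8 (running 8)
col 2: [4, 64, 2, 32] -> [4, 64, 2, 32]  score +0 (running 8)
col 3: [16, 64, 2, 8] -> [16, 64, 2, 8]  score +0 (running 8)
Board after move:
 2 32  4 16
32  8 64 64
 8 64  2  2
16  0 32  8

Answer: 8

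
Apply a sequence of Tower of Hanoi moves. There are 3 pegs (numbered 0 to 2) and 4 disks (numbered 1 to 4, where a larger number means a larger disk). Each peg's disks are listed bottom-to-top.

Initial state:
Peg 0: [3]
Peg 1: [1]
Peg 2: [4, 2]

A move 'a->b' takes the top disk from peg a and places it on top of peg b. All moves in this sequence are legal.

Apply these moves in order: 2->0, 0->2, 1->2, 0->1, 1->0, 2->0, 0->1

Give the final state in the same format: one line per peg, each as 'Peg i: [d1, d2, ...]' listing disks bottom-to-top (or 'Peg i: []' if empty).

Answer: Peg 0: [3]
Peg 1: [1]
Peg 2: [4, 2]

Derivation:
After move 1 (2->0):
Peg 0: [3, 2]
Peg 1: [1]
Peg 2: [4]

After move 2 (0->2):
Peg 0: [3]
Peg 1: [1]
Peg 2: [4, 2]

After move 3 (1->2):
Peg 0: [3]
Peg 1: []
Peg 2: [4, 2, 1]

After move 4 (0->1):
Peg 0: []
Peg 1: [3]
Peg 2: [4, 2, 1]

After move 5 (1->0):
Peg 0: [3]
Peg 1: []
Peg 2: [4, 2, 1]

After move 6 (2->0):
Peg 0: [3, 1]
Peg 1: []
Peg 2: [4, 2]

After move 7 (0->1):
Peg 0: [3]
Peg 1: [1]
Peg 2: [4, 2]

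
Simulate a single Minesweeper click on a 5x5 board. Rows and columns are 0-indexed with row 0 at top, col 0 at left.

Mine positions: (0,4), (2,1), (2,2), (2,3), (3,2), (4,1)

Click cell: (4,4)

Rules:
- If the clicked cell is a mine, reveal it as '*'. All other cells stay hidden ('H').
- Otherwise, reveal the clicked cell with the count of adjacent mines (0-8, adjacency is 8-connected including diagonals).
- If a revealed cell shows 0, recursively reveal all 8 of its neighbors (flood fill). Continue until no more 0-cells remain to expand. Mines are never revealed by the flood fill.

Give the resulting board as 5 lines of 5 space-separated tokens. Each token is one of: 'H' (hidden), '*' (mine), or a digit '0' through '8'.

H H H H H
H H H H H
H H H H H
H H H 3 1
H H H 1 0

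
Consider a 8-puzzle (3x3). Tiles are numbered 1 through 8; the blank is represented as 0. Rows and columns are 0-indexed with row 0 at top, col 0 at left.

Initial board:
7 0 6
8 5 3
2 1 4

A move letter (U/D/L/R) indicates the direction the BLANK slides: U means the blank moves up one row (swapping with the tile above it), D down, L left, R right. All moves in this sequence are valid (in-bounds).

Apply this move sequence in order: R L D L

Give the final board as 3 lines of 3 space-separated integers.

Answer: 7 5 6
0 8 3
2 1 4

Derivation:
After move 1 (R):
7 6 0
8 5 3
2 1 4

After move 2 (L):
7 0 6
8 5 3
2 1 4

After move 3 (D):
7 5 6
8 0 3
2 1 4

After move 4 (L):
7 5 6
0 8 3
2 1 4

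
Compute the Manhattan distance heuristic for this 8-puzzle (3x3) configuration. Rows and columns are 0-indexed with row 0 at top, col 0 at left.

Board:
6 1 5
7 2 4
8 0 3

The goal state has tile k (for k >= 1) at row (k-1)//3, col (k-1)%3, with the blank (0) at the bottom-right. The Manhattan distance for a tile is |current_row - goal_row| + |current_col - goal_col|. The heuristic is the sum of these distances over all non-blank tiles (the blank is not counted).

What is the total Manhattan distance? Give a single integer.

Tile 6: at (0,0), goal (1,2), distance |0-1|+|0-2| = 3
Tile 1: at (0,1), goal (0,0), distance |0-0|+|1-0| = 1
Tile 5: at (0,2), goal (1,1), distance |0-1|+|2-1| = 2
Tile 7: at (1,0), goal (2,0), distance |1-2|+|0-0| = 1
Tile 2: at (1,1), goal (0,1), distance |1-0|+|1-1| = 1
Tile 4: at (1,2), goal (1,0), distance |1-1|+|2-0| = 2
Tile 8: at (2,0), goal (2,1), distance |2-2|+|0-1| = 1
Tile 3: at (2,2), goal (0,2), distance |2-0|+|2-2| = 2
Sum: 3 + 1 + 2 + 1 + 1 + 2 + 1 + 2 = 13

Answer: 13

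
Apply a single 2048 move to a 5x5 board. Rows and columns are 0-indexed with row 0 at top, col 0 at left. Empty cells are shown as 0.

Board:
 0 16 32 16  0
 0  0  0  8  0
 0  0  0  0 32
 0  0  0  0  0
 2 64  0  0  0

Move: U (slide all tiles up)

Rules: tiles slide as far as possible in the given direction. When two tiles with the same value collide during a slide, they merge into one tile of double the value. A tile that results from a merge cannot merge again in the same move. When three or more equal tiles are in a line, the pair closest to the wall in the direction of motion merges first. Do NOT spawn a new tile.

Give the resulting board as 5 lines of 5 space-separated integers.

Answer:  2 16 32 16 32
 0 64  0  8  0
 0  0  0  0  0
 0  0  0  0  0
 0  0  0  0  0

Derivation:
Slide up:
col 0: [0, 0, 0, 0, 2] -> [2, 0, 0, 0, 0]
col 1: [16, 0, 0, 0, 64] -> [16, 64, 0, 0, 0]
col 2: [32, 0, 0, 0, 0] -> [32, 0, 0, 0, 0]
col 3: [16, 8, 0, 0, 0] -> [16, 8, 0, 0, 0]
col 4: [0, 0, 32, 0, 0] -> [32, 0, 0, 0, 0]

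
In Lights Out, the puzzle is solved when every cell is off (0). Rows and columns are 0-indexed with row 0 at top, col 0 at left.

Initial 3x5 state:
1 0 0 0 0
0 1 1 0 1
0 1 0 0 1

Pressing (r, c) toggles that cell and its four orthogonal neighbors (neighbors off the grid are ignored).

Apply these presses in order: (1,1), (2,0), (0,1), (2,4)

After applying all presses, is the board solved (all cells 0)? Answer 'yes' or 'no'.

After press 1 at (1,1):
1 1 0 0 0
1 0 0 0 1
0 0 0 0 1

After press 2 at (2,0):
1 1 0 0 0
0 0 0 0 1
1 1 0 0 1

After press 3 at (0,1):
0 0 1 0 0
0 1 0 0 1
1 1 0 0 1

After press 4 at (2,4):
0 0 1 0 0
0 1 0 0 0
1 1 0 1 0

Lights still on: 5

Answer: no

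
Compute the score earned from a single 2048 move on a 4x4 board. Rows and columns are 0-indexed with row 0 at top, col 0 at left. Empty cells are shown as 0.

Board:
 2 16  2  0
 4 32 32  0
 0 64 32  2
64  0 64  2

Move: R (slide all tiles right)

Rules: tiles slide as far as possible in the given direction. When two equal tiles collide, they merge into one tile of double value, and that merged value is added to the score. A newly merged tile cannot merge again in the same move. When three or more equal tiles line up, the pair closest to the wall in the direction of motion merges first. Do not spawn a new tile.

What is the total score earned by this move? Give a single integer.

Slide right:
row 0: [2, 16, 2, 0] -> [0, 2, 16, 2]  score +0 (running 0)
row 1: [4, 32, 32, 0] -> [0, 0, 4, 64]  score +64 (running 64)
row 2: [0, 64, 32, 2] -> [0, 64, 32, 2]  score +0 (running 64)
row 3: [64, 0, 64, 2] -> [0, 0, 128, 2]  score +128 (running 192)
Board after move:
  0   2  16   2
  0   0   4  64
  0  64  32   2
  0   0 128   2

Answer: 192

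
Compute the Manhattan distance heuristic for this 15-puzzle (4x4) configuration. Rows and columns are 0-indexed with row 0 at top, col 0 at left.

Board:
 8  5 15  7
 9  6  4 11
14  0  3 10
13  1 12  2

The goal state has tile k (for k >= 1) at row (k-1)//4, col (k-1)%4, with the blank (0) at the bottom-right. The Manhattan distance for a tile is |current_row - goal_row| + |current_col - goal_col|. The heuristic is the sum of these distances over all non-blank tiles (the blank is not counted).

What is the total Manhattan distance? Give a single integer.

Answer: 33

Derivation:
Tile 8: (0,0)->(1,3) = 4
Tile 5: (0,1)->(1,0) = 2
Tile 15: (0,2)->(3,2) = 3
Tile 7: (0,3)->(1,2) = 2
Tile 9: (1,0)->(2,0) = 1
Tile 6: (1,1)->(1,1) = 0
Tile 4: (1,2)->(0,3) = 2
Tile 11: (1,3)->(2,2) = 2
Tile 14: (2,0)->(3,1) = 2
Tile 3: (2,2)->(0,2) = 2
Tile 10: (2,3)->(2,1) = 2
Tile 13: (3,0)->(3,0) = 0
Tile 1: (3,1)->(0,0) = 4
Tile 12: (3,2)->(2,3) = 2
Tile 2: (3,3)->(0,1) = 5
Sum: 4 + 2 + 3 + 2 + 1 + 0 + 2 + 2 + 2 + 2 + 2 + 0 + 4 + 2 + 5 = 33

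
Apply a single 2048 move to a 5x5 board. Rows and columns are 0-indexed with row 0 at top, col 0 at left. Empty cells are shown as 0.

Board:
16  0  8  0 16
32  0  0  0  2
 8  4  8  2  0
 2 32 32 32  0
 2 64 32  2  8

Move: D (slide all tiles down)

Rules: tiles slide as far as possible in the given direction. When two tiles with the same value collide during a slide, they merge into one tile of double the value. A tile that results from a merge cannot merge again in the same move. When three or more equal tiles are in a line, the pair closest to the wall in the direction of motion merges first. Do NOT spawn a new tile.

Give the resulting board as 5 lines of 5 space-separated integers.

Answer:  0  0  0  0  0
16  0  0  0  0
32  4  0  2 16
 8 32 16 32  2
 4 64 64  2  8

Derivation:
Slide down:
col 0: [16, 32, 8, 2, 2] -> [0, 16, 32, 8, 4]
col 1: [0, 0, 4, 32, 64] -> [0, 0, 4, 32, 64]
col 2: [8, 0, 8, 32, 32] -> [0, 0, 0, 16, 64]
col 3: [0, 0, 2, 32, 2] -> [0, 0, 2, 32, 2]
col 4: [16, 2, 0, 0, 8] -> [0, 0, 16, 2, 8]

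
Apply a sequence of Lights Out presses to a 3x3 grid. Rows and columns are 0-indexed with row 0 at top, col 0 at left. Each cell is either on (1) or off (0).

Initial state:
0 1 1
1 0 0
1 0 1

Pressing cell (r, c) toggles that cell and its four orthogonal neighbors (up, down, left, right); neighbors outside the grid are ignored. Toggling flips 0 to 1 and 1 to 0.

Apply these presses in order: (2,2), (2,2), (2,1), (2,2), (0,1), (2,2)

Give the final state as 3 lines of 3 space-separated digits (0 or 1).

Answer: 1 0 0
1 0 0
0 1 0

Derivation:
After press 1 at (2,2):
0 1 1
1 0 1
1 1 0

After press 2 at (2,2):
0 1 1
1 0 0
1 0 1

After press 3 at (2,1):
0 1 1
1 1 0
0 1 0

After press 4 at (2,2):
0 1 1
1 1 1
0 0 1

After press 5 at (0,1):
1 0 0
1 0 1
0 0 1

After press 6 at (2,2):
1 0 0
1 0 0
0 1 0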